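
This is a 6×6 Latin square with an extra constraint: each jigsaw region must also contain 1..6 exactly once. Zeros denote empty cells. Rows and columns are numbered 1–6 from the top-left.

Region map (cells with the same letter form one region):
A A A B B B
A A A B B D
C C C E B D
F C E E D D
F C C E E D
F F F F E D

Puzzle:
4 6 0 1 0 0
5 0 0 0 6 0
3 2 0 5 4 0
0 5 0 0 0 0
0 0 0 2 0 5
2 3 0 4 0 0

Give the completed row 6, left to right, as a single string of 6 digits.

235416

r2c2 = 1: row 2 has {5,6}; col 2 has {2,3,5,6}; region has {4,5,6} → only 1 remains.
r2c4 = 3: row 2 has {1,5,6}; col 4 has {1,2,4,5}; region has {1,4,6} → only 3 remains.
r4c4 = 6: row 4 has {5}; col 4 has {1,2,3,4,5}; region has {2,5} → only 6 remains.
r5c2 = 4: row 5 has {2,5}; col 2 has {1,2,3,5,6}; region has {2,3,5} → only 4 remains.
r6c5 = 1: row 6 has {2,3,4}; col 5 has {4,6}; region has {2,5,6} → only 1 remains.
r6c6 = 6: row 6 has {1,2,3,4}; col 6 has {5}; region has {5} → only 6 remains.
r1c6 = 2: row 1 has {1,4,6}; col 6 has {5,6}; region has {1,3,4,6} → only 2 remains.
r2c3 = 2: row 2 has {1,3,5,6}; col 3 has {}; region has {1,4,5,6} → only 2 remains.
r2c6 = 4: row 2 has {1,2,3,5,6}; col 6 has {2,5,6}; region has {5,6} → only 4 remains.
r3c6 = 1: row 3 has {2,3,4,5}; col 6 has {2,4,5,6}; region has {4,5,6} → only 1 remains.
r4c1 = 1: row 4 has {5,6}; col 1 has {2,3,4,5}; region has {2,3,4} → only 1 remains.
r4c6 = 3: row 4 has {1,5,6}; col 6 has {1,2,4,5,6}; region has {1,4,5,6} → only 3 remains.
r5c1 = 6: row 5 has {2,4,5}; col 1 has {1,2,3,4,5}; region has {1,2,3,4} → only 6 remains.
r5c3 = 1: row 5 has {2,4,5,6}; col 3 has {2}; region has {2,3,4,5} → only 1 remains.
r5c5 = 3: row 5 has {1,2,4,5,6}; col 5 has {1,4,6}; region has {1,2,5,6} → only 3 remains.
r6c3 = 5: row 6 has {1,2,3,4,6}; col 3 has {1,2}; region has {1,2,3,4,6} → only 5 remains.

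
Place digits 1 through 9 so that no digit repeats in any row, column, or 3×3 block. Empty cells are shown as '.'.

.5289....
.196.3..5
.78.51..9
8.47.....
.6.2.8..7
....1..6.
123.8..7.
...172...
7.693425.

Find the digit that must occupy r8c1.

9

r1c6 = 7: row 1 has {2,5,8,9}; col 6 has {1,2,3,4,8}; box has {1,3,5,6,8,9} → only 7 remains.
r2c1 = 4: row 2 has {1,3,5,6,9}; col 1 has {1,7,8}; box has {1,2,5,7,8,9} → only 4 remains.
r2c5 = 2: row 2 has {1,3,4,5,6,9}; col 5 has {1,3,5,7,8,9}; box has {1,3,5,6,7,8,9} → only 2 remains.
r2c8 = 8: row 2 has {1,2,3,4,5,6,9}; col 8 has {5,6,7}; box has {5,9} → only 8 remains.
r3c4 = 4: row 3 has {1,5,7,8,9}; col 4 has {1,2,6,7,8,9}; box has {1,2,3,5,6,7,8,9} → only 4 remains.
r4c5 = 6: row 4 has {4,7,8}; col 5 has {1,2,3,5,7,8,9}; box has {1,2,7,8} → only 6 remains.
r5c5 = 4: row 5 has {2,6,7,8}; col 5 has {1,2,3,5,6,7,8,9}; box has {1,2,6,7,8} → only 4 remains.
r7c4 = 5: row 7 has {1,2,3,7,8}; col 4 has {1,2,4,6,7,8,9}; box has {1,2,3,4,7,8,9} → only 5 remains.
r7c6 = 6: row 7 has {1,2,3,5,7,8}; col 6 has {1,2,3,4,7,8}; box has {1,2,3,4,5,7,8,9} → only 6 remains.
r7c9 = 4: row 7 has {1,2,3,5,6,7,8}; col 9 has {5,7,9}; box has {2,5,7} → only 4 remains.
r8c3 = 5: row 8 has {1,2,7}; col 3 has {2,3,4,6,8,9}; box has {1,2,3,6,7} → only 5 remains.
r9c2 = 8: row 9 has {2,3,4,5,6,7,9}; col 2 has {1,2,5,6,7}; box has {1,2,3,5,6,7} → only 8 remains.
r9c9 = 1: row 9 has {2,3,4,5,6,7,8,9}; col 9 has {4,5,7,9}; box has {2,4,5,7} → only 1 remains.
r2c7 = 7: row 2 has {1,2,3,4,5,6,8,9}; col 7 has {2}; box has {5,8,9} → only 7 remains.
r5c3 = 1: row 5 has {2,4,6,7,8}; col 3 has {2,3,4,5,6,8,9}; box has {4,6,8} → only 1 remains.
r6c3 = 7: row 6 has {1,6}; col 3 has {1,2,3,4,5,6,8,9}; box has {1,4,6,8} → only 7 remains.
r6c4 = 3: row 6 has {1,6,7}; col 4 has {1,2,4,5,6,7,8,9}; box has {1,2,4,6,7,8} → only 3 remains.
r7c7 = 9: row 7 has {1,2,3,4,5,6,7,8}; col 7 has {2,7}; box has {1,2,4,5,7} → only 9 remains.
r8c1 = 9: row 8 has {1,2,5,7}; col 1 has {1,4,7,8}; box has {1,2,3,5,6,7,8} → only 9 remains.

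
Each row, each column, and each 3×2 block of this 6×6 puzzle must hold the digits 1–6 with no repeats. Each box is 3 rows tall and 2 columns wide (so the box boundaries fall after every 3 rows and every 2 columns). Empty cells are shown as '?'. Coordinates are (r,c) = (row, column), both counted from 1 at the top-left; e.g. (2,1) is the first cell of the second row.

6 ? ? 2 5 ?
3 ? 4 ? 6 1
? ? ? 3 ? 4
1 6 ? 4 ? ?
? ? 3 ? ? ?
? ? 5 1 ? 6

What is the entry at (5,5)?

1

(1,3) = 1 (sole candidate).
(1,6) = 3 (sole candidate).
(2,4) = 5 (sole candidate).
(3,3) = 6 (sole candidate).
(3,5) = 2 (sole candidate).
(4,3) = 2 (sole candidate).
(4,5) = 3 (sole candidate).
(4,6) = 5 (sole candidate).
(5,4) = 6 (sole candidate).
(5,6) = 2 (sole candidate).
(6,5) = 4 (sole candidate).
(1,2) = 4 (sole candidate).
(2,2) = 2 (sole candidate).
(3,1) = 5 (sole candidate).
(3,2) = 1 (sole candidate).
(5,1) = 4 (sole candidate).
(5,2) = 5 (sole candidate).
(5,5) = 1: row 5 has {2,3,4,5,6}; col 5 has {2,3,4,5,6}; box has {2,3,4,5,6} → only 1 remains.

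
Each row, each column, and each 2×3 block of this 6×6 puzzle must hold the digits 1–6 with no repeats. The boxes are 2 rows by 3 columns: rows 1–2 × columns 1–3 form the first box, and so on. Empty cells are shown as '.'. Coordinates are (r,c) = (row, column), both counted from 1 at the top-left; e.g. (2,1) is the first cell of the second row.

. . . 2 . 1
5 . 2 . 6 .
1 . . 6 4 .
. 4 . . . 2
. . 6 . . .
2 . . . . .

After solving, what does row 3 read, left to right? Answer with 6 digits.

125643

(1,5) = 5: in row 1, 5 can only go here (every other open cell in that row sees a 5).
(2,2) = 1: in row 2, 1 can only go here (every other open cell in that row sees a 1).
(3,2) = 2: in row 3, 2 can only go here (every other open cell in that row sees a 2).
(4,1) = 6: in row 4, 6 can only go here (every other open cell in that row sees a 6).
(1,2) = 6: in row 1, 6 can only go here (every other open cell in that row sees a 6).
(5,5) = 2: in row 5, 2 can only go here (every other open cell in that row sees a 2).
(5,4) = 1: in row 5, 1 can only go here (every other open cell in that row sees a 1).
(6,5) = 3: row 6 has {2}; col 5 has {2,4,5,6}; box has {1,2} → only 3 remains.
(4,5) = 1: row 4 has {2,4,6}; col 5 has {2,3,4,5,6}; box has {2,4,6} → only 1 remains.
(6,2) = 5: row 6 has {2,3}; col 2 has {1,2,4,6}; box has {2,6} → only 5 remains.
(6,4) = 4: row 6 has {2,3,5}; col 4 has {1,2,6}; box has {1,2,3} → only 4 remains.
(6,6) = 6: row 6 has {2,3,4,5}; col 6 has {1,2}; box has {1,2,3,4} → only 6 remains.
(2,4) = 3: row 2 has {1,2,5,6}; col 4 has {1,2,4,6}; box has {1,2,5,6} → only 3 remains.
(2,6) = 4: row 2 has {1,2,3,5,6}; col 6 has {1,2,6}; box has {1,2,3,5,6} → only 4 remains.
(4,4) = 5: row 4 has {1,2,4,6}; col 4 has {1,2,3,4,6}; box has {1,2,4,6} → only 5 remains.
(5,2) = 3: row 5 has {1,2,6}; col 2 has {1,2,4,5,6}; box has {2,5,6} → only 3 remains.
(5,6) = 5: row 5 has {1,2,3,6}; col 6 has {1,2,4,6}; box has {1,2,3,4,6} → only 5 remains.
(6,3) = 1: row 6 has {2,3,4,5,6}; col 3 has {2,6}; box has {2,3,5,6} → only 1 remains.
(3,6) = 3: row 3 has {1,2,4,6}; col 6 has {1,2,4,5,6}; box has {1,2,4,5,6} → only 3 remains.
(4,3) = 3: row 4 has {1,2,4,5,6}; col 3 has {1,2,6}; box has {1,2,4,6} → only 3 remains.
(5,1) = 4: row 5 has {1,2,3,5,6}; col 1 has {1,2,5,6}; box has {1,2,3,5,6} → only 4 remains.
(1,1) = 3: row 1 has {1,2,5,6}; col 1 has {1,2,4,5,6}; box has {1,2,5,6} → only 3 remains.
(1,3) = 4: row 1 has {1,2,3,5,6}; col 3 has {1,2,3,6}; box has {1,2,3,5,6} → only 4 remains.
(3,3) = 5: row 3 has {1,2,3,4,6}; col 3 has {1,2,3,4,6}; box has {1,2,3,4,6} → only 5 remains.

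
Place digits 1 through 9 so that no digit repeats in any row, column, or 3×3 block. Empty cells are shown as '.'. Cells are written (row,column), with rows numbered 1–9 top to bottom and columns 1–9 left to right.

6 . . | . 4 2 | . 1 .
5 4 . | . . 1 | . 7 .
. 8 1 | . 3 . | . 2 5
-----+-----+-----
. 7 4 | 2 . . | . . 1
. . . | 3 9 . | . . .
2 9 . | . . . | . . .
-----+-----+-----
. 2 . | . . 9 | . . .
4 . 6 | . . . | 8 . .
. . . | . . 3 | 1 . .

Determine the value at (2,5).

8

(1,2) = 3 (sole candidate).
(1,7) = 9 (sole candidate).
(1,9) = 8 (sole candidate).
(9,2) = 5 (sole candidate).
(1,3) = 7 (sole candidate).
(1,4) = 5 (sole candidate).
(3,1) = 9 (sole candidate).
(8,2) = 1 (sole candidate).
(8,4) = 7 (sole candidate).
(8,6) = 5 (sole candidate).
(2,3) = 2 (sole candidate).
(3,4) = 6 (sole candidate).
(3,6) = 7 (sole candidate).
(3,7) = 4 (sole candidate).
(5,2) = 6 (sole candidate).
(8,5) = 2 (sole candidate).
(2,5) = 8: row 2 has {1,2,4,5,7}; col 5 has {2,3,4,9}; box has {1,2,3,4,5,6,7} → only 8 remains.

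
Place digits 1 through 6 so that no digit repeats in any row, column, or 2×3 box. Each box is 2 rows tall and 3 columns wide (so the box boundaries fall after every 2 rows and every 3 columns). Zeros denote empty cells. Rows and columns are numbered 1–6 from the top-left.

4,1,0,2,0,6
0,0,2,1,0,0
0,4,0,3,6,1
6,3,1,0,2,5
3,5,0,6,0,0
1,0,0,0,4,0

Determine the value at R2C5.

3

R2C1 = 5 (sole candidate).
R2C2 = 6 (sole candidate).
R2C5 = 3: row 2 has {1,2,5,6}; col 5 has {2,4,6}; box has {1,2,6} → only 3 remains.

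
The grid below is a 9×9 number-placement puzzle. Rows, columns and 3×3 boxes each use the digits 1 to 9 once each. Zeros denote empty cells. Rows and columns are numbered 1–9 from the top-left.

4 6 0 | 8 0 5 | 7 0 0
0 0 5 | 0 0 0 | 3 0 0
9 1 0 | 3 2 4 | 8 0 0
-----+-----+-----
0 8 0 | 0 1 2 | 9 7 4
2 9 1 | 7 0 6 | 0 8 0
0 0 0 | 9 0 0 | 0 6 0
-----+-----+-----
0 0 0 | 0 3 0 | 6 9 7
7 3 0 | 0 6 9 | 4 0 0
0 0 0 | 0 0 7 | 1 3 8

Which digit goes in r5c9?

r1c5 = 9: row 1 has {4,5,6,7,8}; col 5 has {1,2,3,6}; box has {2,3,4,5,8} → only 9 remains.
r2c1 = 8: row 2 has {3,5}; col 1 has {2,4,7,9}; box has {1,4,5,6,9} → only 8 remains.
r2c5 = 7: row 2 has {3,5,8}; col 5 has {1,2,3,6,9}; box has {2,3,4,5,8,9} → only 7 remains.
r2c6 = 1: row 2 has {3,5,7,8}; col 6 has {2,4,5,6,7,9}; box has {2,3,4,5,7,8,9} → only 1 remains.
r3c3 = 7: row 3 has {1,2,3,4,8,9}; col 3 has {1,5}; box has {1,4,5,6,8,9} → only 7 remains.
r3c8 = 5: row 3 has {1,2,3,4,7,8,9}; col 8 has {3,6,7,8,9}; box has {3,7,8} → only 5 remains.
r3c9 = 6: row 3 has {1,2,3,4,5,7,8,9}; col 9 has {4,7,8}; box has {3,5,7,8} → only 6 remains.
r4c4 = 5: row 4 has {1,2,4,7,8,9}; col 4 has {3,7,8,9}; box has {1,2,6,7,9} → only 5 remains.
r5c5 = 4: row 5 has {1,2,6,7,8,9}; col 5 has {1,2,3,6,7,9}; box has {1,2,5,6,7,9} → only 4 remains.
r5c7 = 5: row 5 has {1,2,4,6,7,8,9}; col 7 has {1,3,4,6,7,8,9}; box has {4,6,7,8,9} → only 5 remains.
r5c9 = 3: row 5 has {1,2,4,5,6,7,8,9}; col 9 has {4,6,7,8}; box has {4,5,6,7,8,9} → only 3 remains.

3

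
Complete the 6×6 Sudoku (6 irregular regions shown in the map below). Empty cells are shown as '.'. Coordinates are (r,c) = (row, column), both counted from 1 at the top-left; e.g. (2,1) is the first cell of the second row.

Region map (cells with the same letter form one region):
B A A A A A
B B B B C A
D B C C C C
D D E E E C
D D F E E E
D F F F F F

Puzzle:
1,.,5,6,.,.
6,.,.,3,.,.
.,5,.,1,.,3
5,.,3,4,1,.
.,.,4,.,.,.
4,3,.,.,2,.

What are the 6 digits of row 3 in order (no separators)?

(2,3) = 2 (sole candidate).
(3,1) = 2: row 3 has {1,3,5}; col 1 has {1,4,5,6}; region has {4,5} → only 2 remains.
(3,3) = 6: row 3 has {1,2,3,5}; col 3 has {2,3,4,5}; region has {1,3} → only 6 remains.
(3,5) = 4: row 3 has {1,2,3,5,6}; col 5 has {1,2}; region has {1,3,6} → only 4 remains.

256143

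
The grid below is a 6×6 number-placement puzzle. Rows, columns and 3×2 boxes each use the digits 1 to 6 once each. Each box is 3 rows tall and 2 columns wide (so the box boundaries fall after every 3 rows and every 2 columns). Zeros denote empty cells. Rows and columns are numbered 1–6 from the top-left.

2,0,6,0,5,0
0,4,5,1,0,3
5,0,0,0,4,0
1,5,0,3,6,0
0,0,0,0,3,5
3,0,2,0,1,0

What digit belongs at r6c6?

r1c4 = 4: row 1 has {2,5,6}; col 4 has {1,3}; box has {1,5,6} → only 4 remains.
r1c6 = 1: row 1 has {2,4,5,6}; col 6 has {3,5}; box has {3,4,5} → only 1 remains.
r2c1 = 6: row 2 has {1,3,4,5}; col 1 has {1,2,3,5}; box has {2,4,5} → only 6 remains.
r2c5 = 2: row 2 has {1,3,4,5,6}; col 5 has {1,3,4,5,6}; box has {1,3,4,5} → only 2 remains.
r3c3 = 3: row 3 has {4,5}; col 3 has {2,5,6}; box has {1,4,5,6} → only 3 remains.
r3c4 = 2: row 3 has {3,4,5}; col 4 has {1,3,4}; box has {1,3,4,5,6} → only 2 remains.
r3c6 = 6: row 3 has {2,3,4,5}; col 6 has {1,3,5}; box has {1,2,3,4,5} → only 6 remains.
r4c3 = 4: row 4 has {1,3,5,6}; col 3 has {2,3,5,6}; box has {2,3} → only 4 remains.
r4c6 = 2: row 4 has {1,3,4,5,6}; col 6 has {1,3,5,6}; box has {1,3,5,6} → only 2 remains.
r5c1 = 4: row 5 has {3,5}; col 1 has {1,2,3,5,6}; box has {1,3,5} → only 4 remains.
r5c3 = 1: row 5 has {3,4,5}; col 3 has {2,3,4,5,6}; box has {2,3,4} → only 1 remains.
r5c4 = 6: row 5 has {1,3,4,5}; col 4 has {1,2,3,4}; box has {1,2,3,4} → only 6 remains.
r6c2 = 6: row 6 has {1,2,3}; col 2 has {4,5}; box has {1,3,4,5} → only 6 remains.
r6c4 = 5: row 6 has {1,2,3,6}; col 4 has {1,2,3,4,6}; box has {1,2,3,4,6} → only 5 remains.
r6c6 = 4: row 6 has {1,2,3,5,6}; col 6 has {1,2,3,5,6}; box has {1,2,3,5,6} → only 4 remains.

4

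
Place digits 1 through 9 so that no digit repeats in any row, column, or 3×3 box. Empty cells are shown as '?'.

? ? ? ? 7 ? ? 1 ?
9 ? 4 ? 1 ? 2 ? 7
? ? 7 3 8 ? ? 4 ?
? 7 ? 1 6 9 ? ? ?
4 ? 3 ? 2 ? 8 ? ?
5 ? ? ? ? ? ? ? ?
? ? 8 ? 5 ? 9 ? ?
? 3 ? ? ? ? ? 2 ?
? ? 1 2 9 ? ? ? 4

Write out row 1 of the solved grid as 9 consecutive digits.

r4c3 = 2: row 4 has {1,6,7,9}; col 3 has {1,3,4,7,8}; box has {3,4,5,7} → only 2 remains.
r8c5 = 4: row 8 has {2,3}; col 5 has {1,2,5,6,7,8,9}; box has {2,5,9} → only 4 remains.
r4c1 = 8: row 4 has {1,2,6,7,9}; col 1 has {4,5,9}; box has {2,3,4,5,7} → only 8 remains.
r6c5 = 3: row 6 has {5}; col 5 has {1,2,4,5,6,7,8,9}; box has {1,2,6,9} → only 3 remains.
r2c8 = 3: in row 2, 3 can only go here (every other open cell in that row sees a 3).
r4c8 = 5: row 4 has {1,2,6,7,8,9}; col 8 has {1,2,3,4}; box has {8} → only 5 remains.
r4c9 = 3: row 4 has {1,2,5,6,7,8,9}; col 9 has {4,7}; box has {5,8} → only 3 remains.
r4c7 = 4: row 4 has {1,2,3,5,6,7,8,9}; col 7 has {2,8,9}; box has {3,5,8} → only 4 remains.
r1c1 = 3: in row 1, 3 can only go here (every other open cell in that row sees a 3).
r2c2 = 8: in row 2, 8 can only go here (every other open cell in that row sees an 8).
r1c9 = 8: in row 1, 8 can only go here (every other open cell in that row sees an 8).
r1c4 = 9: in row 1, 9 can only go here (every other open cell in that row sees a 9).
r1c6 = 4: in row 1, 4 can only go here (every other open cell in that row sees a 4).
r1c2 = 2: in row 1, 2 can only go here (every other open cell in that row sees a 2).
r3c6 = 2: in row 3, 2 can only go here (every other open cell in that row sees a 2).
r3c9 = 9: in row 3, 9 can only go here (every other open cell in that row sees a 9).
r6c9 = 2: in row 6, 2 can only go here (every other open cell in that row sees a 2).
r6c4 = 4: in row 6, 4 can only go here (every other open cell in that row sees a 4).
r6c6 = 8: in row 6, 8 can only go here (every other open cell in that row sees an 8).
r7c1 = 2: in row 7, 2 can only go here (every other open cell in that row sees a 2).
r7c6 = 3: in row 7, 3 can only go here (every other open cell in that row sees a 3).
r7c2 = 4: in row 7, 4 can only go here (every other open cell in that row sees a 4).
r7c9 = 1: in row 7, 1 can only go here (every other open cell in that row sees a 1).
r5c9 = 6: row 5 has {2,3,4,8}; col 9 has {1,2,3,4,7,8,9}; box has {2,3,4,5,8} → only 6 remains.
r8c9 = 5: row 8 has {2,3,4}; col 9 has {1,2,3,4,6,7,8,9}; box has {1,2,4,9} → only 5 remains.
r5c2 = 1: in row 5, 1 can only go here (every other open cell in that row sees a 1).
r3c1 = 1: in row 3, 1 can only go here (every other open cell in that row sees a 1).
r5c8 = 9: in row 5, 9 can only go here (every other open cell in that row sees a 9).
r6c8 = 7: row 6 has {2,3,4,5,8}; col 8 has {1,2,3,4,5,9}; box has {2,3,4,5,6,8,9} → only 7 remains.
r7c8 = 6: row 7 has {1,2,3,4,5,8,9}; col 8 has {1,2,3,4,5,7,9}; box has {1,2,4,5,9} → only 6 remains.
r8c7 = 7: row 8 has {2,3,4,5}; col 7 has {2,4,8,9}; box has {1,2,4,5,6,9} → only 7 remains.
r9c7 = 3: row 9 has {1,2,4,9}; col 7 has {2,4,7,8,9}; box has {1,2,4,5,6,7,9} → only 3 remains.
r9c8 = 8: row 9 has {1,2,3,4,9}; col 8 has {1,2,3,4,5,6,7,9}; box has {1,2,3,4,5,6,7,9} → only 8 remains.
r6c7 = 1: row 6 has {2,3,4,5,7,8}; col 7 has {2,3,4,7,8,9}; box has {2,3,4,5,6,7,8,9} → only 1 remains.
r7c4 = 7: row 7 has {1,2,3,4,5,6,8,9}; col 4 has {1,2,3,4,9}; box has {2,3,4,5,9} → only 7 remains.
r8c1 = 6: row 8 has {2,3,4,5,7}; col 1 has {1,2,3,4,5,8,9}; box has {1,2,3,4,8} → only 6 remains.
r8c3 = 9: row 8 has {2,3,4,5,6,7}; col 3 has {1,2,3,4,7,8}; box has {1,2,3,4,6,8} → only 9 remains.
r8c4 = 8: row 8 has {2,3,4,5,6,7,9}; col 4 has {1,2,3,4,7,9}; box has {2,3,4,5,7,9} → only 8 remains.
r8c6 = 1: row 8 has {2,3,4,5,6,7,8,9}; col 6 has {2,3,4,8,9}; box has {2,3,4,5,7,8,9} → only 1 remains.
r9c1 = 7: row 9 has {1,2,3,4,8,9}; col 1 has {1,2,3,4,5,6,8,9}; box has {1,2,3,4,6,8,9} → only 7 remains.
r9c2 = 5: row 9 has {1,2,3,4,7,8,9}; col 2 has {1,2,3,4,7,8}; box has {1,2,3,4,6,7,8,9} → only 5 remains.
r9c6 = 6: row 9 has {1,2,3,4,5,7,8,9}; col 6 has {1,2,3,4,8,9}; box has {1,2,3,4,5,7,8,9} → only 6 remains.
r2c6 = 5: row 2 has {1,2,3,4,7,8,9}; col 6 has {1,2,3,4,6,8,9}; box has {1,2,3,4,7,8,9} → only 5 remains.
r3c2 = 6: row 3 has {1,2,3,4,7,8,9}; col 2 has {1,2,3,4,5,7,8}; box has {1,2,3,4,7,8,9} → only 6 remains.
r3c7 = 5: row 3 has {1,2,3,4,6,7,8,9}; col 7 has {1,2,3,4,7,8,9}; box has {1,2,3,4,7,8,9} → only 5 remains.
r5c4 = 5: row 5 has {1,2,3,4,6,8,9}; col 4 has {1,2,3,4,7,8,9}; box has {1,2,3,4,6,8,9} → only 5 remains.
r5c6 = 7: row 5 has {1,2,3,4,5,6,8,9}; col 6 has {1,2,3,4,5,6,8,9}; box has {1,2,3,4,5,6,8,9} → only 7 remains.
r6c2 = 9: row 6 has {1,2,3,4,5,7,8}; col 2 has {1,2,3,4,5,6,7,8}; box has {1,2,3,4,5,7,8} → only 9 remains.
r6c3 = 6: row 6 has {1,2,3,4,5,7,8,9}; col 3 has {1,2,3,4,7,8,9}; box has {1,2,3,4,5,7,8,9} → only 6 remains.
r1c3 = 5: row 1 has {1,2,3,4,7,8,9}; col 3 has {1,2,3,4,6,7,8,9}; box has {1,2,3,4,6,7,8,9} → only 5 remains.
r1c7 = 6: row 1 has {1,2,3,4,5,7,8,9}; col 7 has {1,2,3,4,5,7,8,9}; box has {1,2,3,4,5,7,8,9} → only 6 remains.

325974618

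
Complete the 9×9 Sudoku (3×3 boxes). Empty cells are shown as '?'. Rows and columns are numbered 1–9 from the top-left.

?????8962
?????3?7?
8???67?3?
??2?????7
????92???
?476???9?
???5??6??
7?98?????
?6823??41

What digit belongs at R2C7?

1

R9C1 = 5: row 9 has {1,2,3,4,6,8}; col 1 has {7,8}; box has {6,7,8,9} → only 5 remains.
R9C6 = 9: row 9 has {1,2,3,4,5,6,8}; col 6 has {2,3,7,8}; box has {2,3,5,8} → only 9 remains.
R9C7 = 7: row 9 has {1,2,3,4,5,6,8,9}; col 7 has {6,9}; box has {1,4,6} → only 7 remains.
R1C2 = 7: in row 1, 7 can only go here (every other open cell in that row sees a 7).
R3C2 = 2: in row 3, 2 can only go here (every other open cell in that row sees a 2).
R2C5 = 2: in row 2, 2 can only go here (every other open cell in that row sees a 2).
R3C4 = 9: in row 3, 9 can only go here (every other open cell in that row sees a 9).
R4C1 = 6: in row 4, 6 can only go here (every other open cell in that row sees a 6).
R2C3 = 6: in row 2, 6 can only go here (every other open cell in that row sees a 6).
R4C2 = 9: in row 4, 9 can only go here (every other open cell in that row sees a 9).
R2C1 = 9: in row 2, 9 can only go here (every other open cell in that row sees a 9).
R5C9 = 6: in row 5, 6 can only go here (every other open cell in that row sees a 6).
R5C4 = 7: in row 5, 7 can only go here (every other open cell in that row sees a 7).
R5C7 = 4: in row 5, 4 can only go here (every other open cell in that row sees a 4).
R6C7 = 2: in row 6, 2 can only go here (every other open cell in that row sees a 2).
R7C5 = 7: in row 7, 7 can only go here (every other open cell in that row sees a 7).
R7C9 = 9: in row 7, 9 can only go here (every other open cell in that row sees a 9).
R7C8 = 8: in row 7, 8 can only go here (every other open cell in that row sees an 8).
R5C2 = 8: in row 5, 8 can only go here (every other open cell in that row sees an 8).
R7C1 = 2: in row 7, 2 can only go here (every other open cell in that row sees a 2).
R8C8 = 2: in row 8, 2 can only go here (every other open cell in that row sees a 2).
R8C6 = 6: in row 8, 6 can only go here (every other open cell in that row sees a 6).
R8C5 = 4: in row 8, 4 can only go here (every other open cell in that row sees a 4).
R7C6 = 1: row 7 has {2,5,6,7,8,9}; col 6 has {2,3,6,7,8,9}; box has {2,3,4,5,6,7,8,9} → only 1 remains.
R6C6 = 5: row 6 has {2,4,6,7,9}; col 6 has {1,2,3,6,7,8,9}; box has {2,6,7,9} → only 5 remains.
R7C2 = 3: row 7 has {1,2,5,6,7,8,9}; col 2 has {2,4,6,7,8,9}; box has {2,5,6,7,8,9} → only 3 remains.
R7C3 = 4: row 7 has {1,2,3,5,6,7,8,9}; col 3 has {2,6,7,8,9}; box has {2,3,5,6,7,8,9} → only 4 remains.
R8C2 = 1: row 8 has {2,4,6,7,8,9}; col 2 has {2,3,4,6,7,8,9}; box has {2,3,4,5,6,7,8,9} → only 1 remains.
R2C2 = 5: row 2 has {2,3,6,7,9}; col 2 has {1,2,3,4,6,7,8,9}; box has {2,6,7,8,9} → only 5 remains.
R3C3 = 1: row 3 has {2,3,6,7,8,9}; col 3 has {2,4,6,7,8,9}; box has {2,5,6,7,8,9} → only 1 remains.
R3C7 = 5: row 3 has {1,2,3,6,7,8,9}; col 7 has {2,4,6,7,9}; box has {2,3,6,7,9} → only 5 remains.
R3C9 = 4: row 3 has {1,2,3,5,6,7,8,9}; col 9 has {1,2,6,7,9}; box has {2,3,5,6,7,9} → only 4 remains.
R4C6 = 4: row 4 has {2,6,7,9}; col 6 has {1,2,3,5,6,7,8,9}; box has {2,5,6,7,9} → only 4 remains.
R8C7 = 3: row 8 has {1,2,4,6,7,8,9}; col 7 has {2,4,5,6,7,9}; box has {1,2,4,6,7,8,9} → only 3 remains.
R8C9 = 5: row 8 has {1,2,3,4,6,7,8,9}; col 9 has {1,2,4,6,7,9}; box has {1,2,3,4,6,7,8,9} → only 5 remains.
R1C3 = 3: row 1 has {2,6,7,8,9}; col 3 has {1,2,4,6,7,8,9}; box has {1,2,5,6,7,8,9} → only 3 remains.
R2C9 = 8: row 2 has {2,3,5,6,7,9}; col 9 has {1,2,4,5,6,7,9}; box has {2,3,4,5,6,7,9} → only 8 remains.
R5C3 = 5: row 5 has {2,4,6,7,8,9}; col 3 has {1,2,3,4,6,7,8,9}; box has {2,4,6,7,8,9} → only 5 remains.
R5C8 = 1: row 5 has {2,4,5,6,7,8,9}; col 8 has {2,3,4,6,7,8,9}; box has {2,4,6,7,9} → only 1 remains.
R6C9 = 3: row 6 has {2,4,5,6,7,9}; col 9 has {1,2,4,5,6,7,8,9}; box has {1,2,4,6,7,9} → only 3 remains.
R1C1 = 4: row 1 has {2,3,6,7,8,9}; col 1 has {2,5,6,7,8,9}; box has {1,2,3,5,6,7,8,9} → only 4 remains.
R1C4 = 1: row 1 has {2,3,4,6,7,8,9}; col 4 has {2,5,6,7,8,9}; box has {2,3,6,7,8,9} → only 1 remains.
R1C5 = 5: row 1 has {1,2,3,4,6,7,8,9}; col 5 has {2,3,4,6,7,9}; box has {1,2,3,6,7,8,9} → only 5 remains.
R2C4 = 4: row 2 has {2,3,5,6,7,8,9}; col 4 has {1,2,5,6,7,8,9}; box has {1,2,3,5,6,7,8,9} → only 4 remains.
R2C7 = 1: row 2 has {2,3,4,5,6,7,8,9}; col 7 has {2,3,4,5,6,7,9}; box has {2,3,4,5,6,7,8,9} → only 1 remains.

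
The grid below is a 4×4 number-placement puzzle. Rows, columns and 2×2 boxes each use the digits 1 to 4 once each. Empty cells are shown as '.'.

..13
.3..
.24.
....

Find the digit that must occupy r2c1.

r1c2 = 4: row 1 has {1,3}; col 2 has {2,3}; box has {3} → only 4 remains.
r2c3 = 2: row 2 has {3}; col 3 has {1,4}; box has {1,3} → only 2 remains.
r2c4 = 4: row 2 has {2,3}; col 4 has {3}; box has {1,2,3} → only 4 remains.
r3c4 = 1: row 3 has {2,4}; col 4 has {3,4}; box has {4} → only 1 remains.
r4c2 = 1: row 4 has {}; col 2 has {2,3,4}; box has {2} → only 1 remains.
r4c3 = 3: row 4 has {1}; col 3 has {1,2,4}; box has {1,4} → only 3 remains.
r4c4 = 2: row 4 has {1,3}; col 4 has {1,3,4}; box has {1,3,4} → only 2 remains.
r1c1 = 2: row 1 has {1,3,4}; col 1 has {}; box has {3,4} → only 2 remains.
r2c1 = 1: row 2 has {2,3,4}; col 1 has {2}; box has {2,3,4} → only 1 remains.

1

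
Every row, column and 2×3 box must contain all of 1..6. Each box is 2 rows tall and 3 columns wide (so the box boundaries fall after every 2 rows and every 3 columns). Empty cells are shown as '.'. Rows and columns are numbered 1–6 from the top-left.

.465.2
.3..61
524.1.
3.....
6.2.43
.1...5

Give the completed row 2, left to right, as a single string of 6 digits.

235461

r1c1 = 1 (sole candidate).
r1c5 = 3 (sole candidate).
r2c1 = 2: row 2 has {1,3,6}; col 1 has {1,3,5,6}; box has {1,3,4,6} → only 2 remains.
r2c3 = 5: row 2 has {1,2,3,6}; col 3 has {2,4,6}; box has {1,2,3,4,6} → only 5 remains.
r2c4 = 4: row 2 has {1,2,3,5,6}; col 4 has {5}; box has {1,2,3,5,6} → only 4 remains.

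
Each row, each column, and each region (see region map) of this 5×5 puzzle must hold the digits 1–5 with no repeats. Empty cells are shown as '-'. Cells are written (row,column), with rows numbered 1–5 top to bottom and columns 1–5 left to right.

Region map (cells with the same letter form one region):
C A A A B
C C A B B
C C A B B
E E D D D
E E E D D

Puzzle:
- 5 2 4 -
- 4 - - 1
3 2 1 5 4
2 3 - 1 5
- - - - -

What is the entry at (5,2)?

1

(1,1) = 1: row 1 has {2,4,5}; col 1 has {2,3}; region has {2,3,4} → only 1 remains.
(1,5) = 3: row 1 has {1,2,4,5}; col 5 has {1,4,5}; region has {1,4,5} → only 3 remains.
(2,1) = 5: row 2 has {1,4}; col 1 has {1,2,3}; region has {1,2,3,4} → only 5 remains.
(2,3) = 3: row 2 has {1,4,5}; col 3 has {1,2}; region has {1,2,4,5} → only 3 remains.
(2,4) = 2: row 2 has {1,3,4,5}; col 4 has {1,4,5}; region has {1,3,4,5} → only 2 remains.
(4,3) = 4: row 4 has {1,2,3,5}; col 3 has {1,2,3}; region has {1,5} → only 4 remains.
(5,1) = 4: row 5 has {}; col 1 has {1,2,3,5}; region has {2,3} → only 4 remains.
(5,2) = 1: row 5 has {4}; col 2 has {2,3,4,5}; region has {2,3,4} → only 1 remains.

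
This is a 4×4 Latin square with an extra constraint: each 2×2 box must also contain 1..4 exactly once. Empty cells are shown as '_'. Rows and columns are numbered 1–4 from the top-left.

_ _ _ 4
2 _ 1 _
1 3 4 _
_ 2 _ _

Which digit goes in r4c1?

r1c1 = 3: row 1 has {4}; col 1 has {1,2}; box has {2} → only 3 remains.
r1c2 = 1: row 1 has {3,4}; col 2 has {2,3}; box has {2,3} → only 1 remains.
r1c3 = 2: row 1 has {1,3,4}; col 3 has {1,4}; box has {1,4} → only 2 remains.
r2c2 = 4: row 2 has {1,2}; col 2 has {1,2,3}; box has {1,2,3} → only 4 remains.
r2c4 = 3: row 2 has {1,2,4}; col 4 has {4}; box has {1,2,4} → only 3 remains.
r3c4 = 2: row 3 has {1,3,4}; col 4 has {3,4}; box has {4} → only 2 remains.
r4c1 = 4: row 4 has {2}; col 1 has {1,2,3}; box has {1,2,3} → only 4 remains.

4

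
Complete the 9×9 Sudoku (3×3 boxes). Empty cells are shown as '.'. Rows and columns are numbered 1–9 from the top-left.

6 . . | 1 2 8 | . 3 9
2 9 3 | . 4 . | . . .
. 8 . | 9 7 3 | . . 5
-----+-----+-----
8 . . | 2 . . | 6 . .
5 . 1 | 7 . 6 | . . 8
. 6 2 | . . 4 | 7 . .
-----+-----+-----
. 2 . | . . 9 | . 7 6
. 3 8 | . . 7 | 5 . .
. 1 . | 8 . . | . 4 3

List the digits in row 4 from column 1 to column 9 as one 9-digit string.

row 1, column 7 = 4 (sole candidate).
row 2, column 6 = 5 (sole candidate).
row 3, column 3 = 4 (sole candidate).
row 4, column 6 = 1: row 4 has {2,6,8}; col 6 has {3,4,5,6,7,8,9}; box has {2,4,6,7} → only 1 remains.
row 4, column 9 = 4: row 4 has {1,2,6,8}; col 9 has {3,5,6,8,9}; box has {6,7,8} → only 4 remains.
row 5, column 2 = 4 (sole candidate).
row 6, column 9 = 1 (sole candidate).
row 7, column 1 = 4 (sole candidate).
row 7, column 3 = 5 (sole candidate).
row 7, column 4 = 3 (sole candidate).
row 7, column 5 = 1 (sole candidate).
row 7, column 7 = 8 (sole candidate).
row 8, column 1 = 9 (sole candidate).
row 8, column 5 = 6 (sole candidate).
row 8, column 9 = 2 (sole candidate).
row 9, column 1 = 7 (sole candidate).
row 9, column 3 = 6 (sole candidate).
row 9, column 5 = 5 (sole candidate).
row 9, column 6 = 2 (sole candidate).
row 9, column 7 = 9 (sole candidate).
row 1, column 3 = 7 (sole candidate).
row 2, column 4 = 6 (sole candidate).
row 2, column 7 = 1 (sole candidate).
row 2, column 8 = 8 (sole candidate).
row 2, column 9 = 7 (sole candidate).
row 3, column 1 = 1 (sole candidate).
row 3, column 7 = 2 (sole candidate).
row 3, column 8 = 6 (sole candidate).
row 4, column 2 = 7: row 4 has {1,2,4,6,8}; col 2 has {1,2,3,4,6,8,9}; box has {1,2,4,5,6,8} → only 7 remains.
row 4, column 3 = 9: row 4 has {1,2,4,6,7,8}; col 3 has {1,2,3,4,5,6,7,8}; box has {1,2,4,5,6,7,8} → only 9 remains.
row 4, column 5 = 3: row 4 has {1,2,4,6,7,8,9}; col 5 has {1,2,4,5,6,7}; box has {1,2,4,6,7} → only 3 remains.
row 4, column 8 = 5: row 4 has {1,2,3,4,6,7,8,9}; col 8 has {3,4,6,7,8}; box has {1,4,6,7,8} → only 5 remains.

879231654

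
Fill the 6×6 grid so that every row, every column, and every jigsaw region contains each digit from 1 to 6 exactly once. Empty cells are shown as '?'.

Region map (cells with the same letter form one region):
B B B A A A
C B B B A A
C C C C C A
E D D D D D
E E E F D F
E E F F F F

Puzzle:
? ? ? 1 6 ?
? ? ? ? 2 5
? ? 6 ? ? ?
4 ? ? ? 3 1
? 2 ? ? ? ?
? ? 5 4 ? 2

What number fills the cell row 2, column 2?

1

row 4, column 3 = 2 (sole candidate).
row 6, column 5 = 1 (sole candidate).
row 1, column 1 = 2 (hidden single in row 1).
row 1, column 2 = 5 (hidden single in row 1).
row 4, column 2 = 6 (sole candidate).
row 4, column 4 = 5 (sole candidate).
row 5, column 5 = 4 (sole candidate).
row 6, column 2 = 3 (sole candidate).
row 3, column 5 = 5 (sole candidate).
row 5, column 3 = 1 (sole candidate).
row 6, column 1 = 6 (sole candidate).
row 5, column 1 = 5 (sole candidate).
row 2, column 4 = 6 (hidden single in row 2).
row 5, column 4 = 3 (sole candidate).
row 5, column 6 = 6 (sole candidate).
row 3, column 4 = 2 (sole candidate).
row 2, column 2 = 1: in region B, 1 can only go here (every other open cell in that region sees a 1).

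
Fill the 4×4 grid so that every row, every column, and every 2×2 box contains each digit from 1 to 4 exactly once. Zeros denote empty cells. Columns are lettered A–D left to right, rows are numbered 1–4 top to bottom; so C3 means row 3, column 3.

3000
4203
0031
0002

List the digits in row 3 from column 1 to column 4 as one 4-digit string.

2431

B1 = 1: row 1 has {3}; col 2 has {2}; box has {2,3,4} → only 1 remains.
D1 = 4: row 1 has {1,3}; col 4 has {1,2,3}; box has {3} → only 4 remains.
C2 = 1: row 2 has {2,3,4}; col 3 has {3}; box has {3,4} → only 1 remains.
A3 = 2: row 3 has {1,3}; col 1 has {3,4}; box has {} → only 2 remains.
B3 = 4: row 3 has {1,2,3}; col 2 has {1,2}; box has {2} → only 4 remains.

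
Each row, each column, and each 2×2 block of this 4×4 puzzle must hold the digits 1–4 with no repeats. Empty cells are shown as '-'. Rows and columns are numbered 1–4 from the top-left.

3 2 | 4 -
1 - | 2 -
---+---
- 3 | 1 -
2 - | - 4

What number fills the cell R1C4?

R1C4 = 1: row 1 has {2,3,4}; col 4 has {4}; box has {2,4} → only 1 remains.

1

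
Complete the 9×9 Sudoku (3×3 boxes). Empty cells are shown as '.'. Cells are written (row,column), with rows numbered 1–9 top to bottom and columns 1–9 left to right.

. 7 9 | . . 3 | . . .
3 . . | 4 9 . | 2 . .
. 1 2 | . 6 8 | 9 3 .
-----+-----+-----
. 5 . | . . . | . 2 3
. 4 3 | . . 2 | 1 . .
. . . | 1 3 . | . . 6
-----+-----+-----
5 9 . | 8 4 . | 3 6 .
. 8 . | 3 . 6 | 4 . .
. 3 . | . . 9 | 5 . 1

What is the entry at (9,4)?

(2,2) = 6: row 2 has {2,3,4,9}; col 2 has {1,3,4,5,7,8,9}; box has {1,2,3,7,9} → only 6 remains.
(3,1) = 4: row 3 has {1,2,3,6,8,9}; col 1 has {3,5}; box has {1,2,3,6,7,9} → only 4 remains.
(6,2) = 2: row 6 has {1,3,6}; col 2 has {1,3,4,5,6,7,8,9}; box has {3,4,5} → only 2 remains.
(1,1) = 8: row 1 has {3,7,9}; col 1 has {3,4,5}; box has {1,2,3,4,6,7,9} → only 8 remains.
(1,7) = 6: row 1 has {3,7,8,9}; col 7 has {1,2,3,4,5,9}; box has {2,3,9} → only 6 remains.
(2,3) = 5: row 2 has {2,3,4,6,9}; col 3 has {2,3,9}; box has {1,2,3,4,6,7,8,9} → only 5 remains.
(4,6) = 4: in row 4, 4 can only go here (every other open cell in that row sees a 4).
(6,8) = 4: in row 6, 4 can only go here (every other open cell in that row sees a 4).
(1,9) = 4: in row 1, 4 can only go here (every other open cell in that row sees a 4).
(6,1) = 9: in row 6, 9 can only go here (every other open cell in that row sees a 9).
(6,6) = 5: in row 6, 5 can only go here (every other open cell in that row sees a 5).
(4,4) = 9: in row 4, 9 can only go here (every other open cell in that row sees a 9).
(7,9) = 2: in row 7, 2 can only go here (every other open cell in that row sees a 2).
(8,5) = 5: in row 8, 5 can only go here (every other open cell in that row sees a 5).
(8,1) = 2: in row 8, 2 can only go here (every other open cell in that row sees a 2).
(8,3) = 1: in row 8, 1 can only go here (every other open cell in that row sees a 1).
(7,3) = 7: row 7 has {2,3,4,5,6,8,9}; col 3 has {1,2,3,5,9}; box has {1,2,3,5,8,9} → only 7 remains.
(7,6) = 1: row 7 has {2,3,4,5,6,7,8,9}; col 6 has {2,3,4,5,6,8,9}; box has {3,4,5,6,8,9} → only 1 remains.
(9,1) = 6: row 9 has {1,3,5,9}; col 1 has {2,3,4,5,8,9}; box has {1,2,3,5,7,8,9} → only 6 remains.
(9,3) = 4: row 9 has {1,3,5,6,9}; col 3 has {1,2,3,5,7,9}; box has {1,2,3,5,6,7,8,9} → only 4 remains.
(2,6) = 7: row 2 has {2,3,4,5,6,9}; col 6 has {1,2,3,4,5,6,8,9}; box has {3,4,6,8,9} → only 7 remains.
(2,9) = 8: row 2 has {2,3,4,5,6,7,9}; col 9 has {1,2,3,4,6}; box has {2,3,4,6,9} → only 8 remains.
(3,4) = 5: row 3 has {1,2,3,4,6,8,9}; col 4 has {1,3,4,8,9}; box has {3,4,6,7,8,9} → only 5 remains.
(3,9) = 7: row 3 has {1,2,3,4,5,6,8,9}; col 9 has {1,2,3,4,6,8}; box has {2,3,4,6,8,9} → only 7 remains.
(5,1) = 7: row 5 has {1,2,3,4}; col 1 has {2,3,4,5,6,8,9}; box has {2,3,4,5,9} → only 7 remains.
(5,4) = 6: row 5 has {1,2,3,4,7}; col 4 has {1,3,4,5,8,9}; box has {1,2,3,4,5,9} → only 6 remains.
(5,5) = 8: row 5 has {1,2,3,4,6,7}; col 5 has {3,4,5,6,9}; box has {1,2,3,4,5,6,9} → only 8 remains.
(6,3) = 8: row 6 has {1,2,3,4,5,6,9}; col 3 has {1,2,3,4,5,7,9}; box has {2,3,4,5,7,9} → only 8 remains.
(6,7) = 7: row 6 has {1,2,3,4,5,6,8,9}; col 7 has {1,2,3,4,5,6,9}; box has {1,2,3,4,6} → only 7 remains.
(8,9) = 9: row 8 has {1,2,3,4,5,6,8}; col 9 has {1,2,3,4,6,7,8}; box has {1,2,3,4,5,6} → only 9 remains.
(1,4) = 2: row 1 has {3,4,6,7,8,9}; col 4 has {1,3,4,5,6,8,9}; box has {3,4,5,6,7,8,9} → only 2 remains.
(1,5) = 1: row 1 has {2,3,4,6,7,8,9}; col 5 has {3,4,5,6,8,9}; box has {2,3,4,5,6,7,8,9} → only 1 remains.
(1,8) = 5: row 1 has {1,2,3,4,6,7,8,9}; col 8 has {2,3,4,6}; box has {2,3,4,6,7,8,9} → only 5 remains.
(2,8) = 1: row 2 has {2,3,4,5,6,7,8,9}; col 8 has {2,3,4,5,6}; box has {2,3,4,5,6,7,8,9} → only 1 remains.
(4,1) = 1: row 4 has {2,3,4,5,9}; col 1 has {2,3,4,5,6,7,8,9}; box has {2,3,4,5,7,8,9} → only 1 remains.
(4,3) = 6: row 4 has {1,2,3,4,5,9}; col 3 has {1,2,3,4,5,7,8,9}; box has {1,2,3,4,5,7,8,9} → only 6 remains.
(4,5) = 7: row 4 has {1,2,3,4,5,6,9}; col 5 has {1,3,4,5,6,8,9}; box has {1,2,3,4,5,6,8,9} → only 7 remains.
(4,7) = 8: row 4 has {1,2,3,4,5,6,7,9}; col 7 has {1,2,3,4,5,6,7,9}; box has {1,2,3,4,6,7} → only 8 remains.
(5,8) = 9: row 5 has {1,2,3,4,6,7,8}; col 8 has {1,2,3,4,5,6}; box has {1,2,3,4,6,7,8} → only 9 remains.
(5,9) = 5: row 5 has {1,2,3,4,6,7,8,9}; col 9 has {1,2,3,4,6,7,8,9}; box has {1,2,3,4,6,7,8,9} → only 5 remains.
(8,8) = 7: row 8 has {1,2,3,4,5,6,8,9}; col 8 has {1,2,3,4,5,6,9}; box has {1,2,3,4,5,6,9} → only 7 remains.
(9,4) = 7: row 9 has {1,3,4,5,6,9}; col 4 has {1,2,3,4,5,6,8,9}; box has {1,3,4,5,6,8,9} → only 7 remains.

7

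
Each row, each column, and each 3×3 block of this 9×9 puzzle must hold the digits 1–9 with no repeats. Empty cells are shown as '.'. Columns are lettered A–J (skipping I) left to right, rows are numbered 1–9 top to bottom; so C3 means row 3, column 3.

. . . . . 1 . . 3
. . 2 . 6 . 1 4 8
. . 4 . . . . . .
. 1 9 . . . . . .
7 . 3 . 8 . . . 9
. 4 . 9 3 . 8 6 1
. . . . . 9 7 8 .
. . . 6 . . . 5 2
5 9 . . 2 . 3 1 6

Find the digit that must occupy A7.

H5 = 2 (sole candidate).
A6 = 2 (sole candidate).
C6 = 5 (sole candidate).
F6 = 7 (sole candidate).
J7 = 4 (sole candidate).
G8 = 9 (sole candidate).
B5 = 6 (sole candidate).
A4 = 8 (sole candidate).
A2 = 9 (hidden single in row 2).
A1 = 6 (sole candidate).
A3 = 1 (hidden single in row 3).
G3 = 6 (hidden single in row 3).
A7 = 3: row 7 has {4,7,8,9}; col 1 has {1,2,5,6,7,8,9}; box has {5,9} → only 3 remains.

3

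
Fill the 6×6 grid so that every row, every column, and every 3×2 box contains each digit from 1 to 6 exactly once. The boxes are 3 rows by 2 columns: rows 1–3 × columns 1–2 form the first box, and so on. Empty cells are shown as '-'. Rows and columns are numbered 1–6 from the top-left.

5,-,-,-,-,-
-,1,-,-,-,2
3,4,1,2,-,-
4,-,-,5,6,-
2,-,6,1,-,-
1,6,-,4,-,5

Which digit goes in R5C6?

R1C2 = 2 (sole candidate).
R2C1 = 6 (sole candidate).
R2C4 = 3 (sole candidate).
R3C5 = 5 (sole candidate).
R3C6 = 6 (sole candidate).
R4C2 = 3 (sole candidate).
R4C3 = 2 (sole candidate).
R4C6 = 1 (sole candidate).
R5C2 = 5 (sole candidate).
R6C3 = 3 (sole candidate).
R6C5 = 2 (sole candidate).
R1C3 = 4 (sole candidate).
R1C4 = 6 (sole candidate).
R1C6 = 3 (sole candidate).
R2C3 = 5 (sole candidate).
R2C5 = 4 (sole candidate).
R5C5 = 3 (sole candidate).
R5C6 = 4: row 5 has {1,2,3,5,6}; col 6 has {1,2,3,5,6}; box has {1,2,3,5,6} → only 4 remains.

4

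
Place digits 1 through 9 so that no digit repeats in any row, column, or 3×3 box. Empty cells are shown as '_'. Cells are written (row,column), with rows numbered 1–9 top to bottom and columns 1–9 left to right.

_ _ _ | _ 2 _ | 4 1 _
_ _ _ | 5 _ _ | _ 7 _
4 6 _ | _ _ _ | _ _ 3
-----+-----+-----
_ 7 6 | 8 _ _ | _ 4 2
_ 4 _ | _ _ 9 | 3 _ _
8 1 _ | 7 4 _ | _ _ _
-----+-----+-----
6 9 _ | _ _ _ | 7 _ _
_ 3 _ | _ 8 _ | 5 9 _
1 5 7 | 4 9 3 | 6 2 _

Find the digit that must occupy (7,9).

4

(1,2) = 8 (sole candidate).
(2,2) = 2 (sole candidate).
(6,7) = 9 (sole candidate).
(8,1) = 2 (sole candidate).
(8,3) = 4 (sole candidate).
(8,9) = 1 (sole candidate).
(9,9) = 8 (sole candidate).
(2,7) = 8 (sole candidate).
(3,7) = 2 (sole candidate).
(3,8) = 5 (sole candidate).
(4,7) = 1 (sole candidate).
(5,1) = 5 (sole candidate).
(5,3) = 2 (sole candidate).
(6,3) = 3 (sole candidate).
(6,8) = 6 (sole candidate).
(6,9) = 5 (sole candidate).
(7,3) = 8 (sole candidate).
(7,8) = 3 (sole candidate).
(7,9) = 4: row 7 has {3,6,7,8,9}; col 9 has {1,2,3,5,8}; box has {1,2,3,5,6,7,8,9} → only 4 remains.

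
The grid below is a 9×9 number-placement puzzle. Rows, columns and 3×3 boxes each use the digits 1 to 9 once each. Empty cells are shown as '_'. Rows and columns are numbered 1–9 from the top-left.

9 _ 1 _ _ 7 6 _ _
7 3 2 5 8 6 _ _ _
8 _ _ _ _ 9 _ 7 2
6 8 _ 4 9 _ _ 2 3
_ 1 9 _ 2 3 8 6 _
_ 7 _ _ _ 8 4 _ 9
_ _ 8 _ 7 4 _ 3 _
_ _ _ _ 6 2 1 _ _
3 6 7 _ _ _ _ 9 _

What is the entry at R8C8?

R2C7 = 9: row 2 has {2,3,5,6,7,8}; col 7 has {1,4,6,8}; box has {2,6,7} → only 9 remains.
R4C3 = 5: row 4 has {2,3,4,6,8,9}; col 3 has {1,2,7,8,9}; box has {1,6,7,8,9} → only 5 remains.
R4C6 = 1: row 4 has {2,3,4,5,6,8,9}; col 6 has {2,3,4,6,7,8,9}; box has {2,3,4,8,9} → only 1 remains.
R4C7 = 7: row 4 has {1,2,3,4,5,6,8,9}; col 7 has {1,4,6,8,9}; box has {2,3,4,6,8,9} → only 7 remains.
R5C1 = 4: row 5 has {1,2,3,6,8,9}; col 1 has {3,6,7,8,9}; box has {1,5,6,7,8,9} → only 4 remains.
R5C4 = 7: row 5 has {1,2,3,4,6,8,9}; col 4 has {4,5}; box has {1,2,3,4,8,9} → only 7 remains.
R5C9 = 5: row 5 has {1,2,3,4,6,7,8,9}; col 9 has {2,3,9}; box has {2,3,4,6,7,8,9} → only 5 remains.
R6C1 = 2: row 6 has {4,7,8,9}; col 1 has {3,4,6,7,8,9}; box has {1,4,5,6,7,8,9} → only 2 remains.
R6C3 = 3: row 6 has {2,4,7,8,9}; col 3 has {1,2,5,7,8,9}; box has {1,2,4,5,6,7,8,9} → only 3 remains.
R6C4 = 6: row 6 has {2,3,4,7,8,9}; col 4 has {4,5,7}; box has {1,2,3,4,7,8,9} → only 6 remains.
R6C5 = 5: row 6 has {2,3,4,6,7,8,9}; col 5 has {2,6,7,8,9}; box has {1,2,3,4,6,7,8,9} → only 5 remains.
R6C8 = 1: row 6 has {2,3,4,5,6,7,8,9}; col 8 has {2,3,6,7,9}; box has {2,3,4,5,6,7,8,9} → only 1 remains.
R7C9 = 6: row 7 has {3,4,7,8}; col 9 has {2,3,5,9}; box has {1,3,9} → only 6 remains.
R8C1 = 5: row 8 has {1,2,6}; col 1 has {2,3,4,6,7,8,9}; box has {3,6,7,8} → only 5 remains.
R8C3 = 4: row 8 has {1,2,5,6}; col 3 has {1,2,3,5,7,8,9}; box has {3,5,6,7,8} → only 4 remains.
R8C8 = 8: row 8 has {1,2,4,5,6}; col 8 has {1,2,3,6,7,9}; box has {1,3,6,9} → only 8 remains.

8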